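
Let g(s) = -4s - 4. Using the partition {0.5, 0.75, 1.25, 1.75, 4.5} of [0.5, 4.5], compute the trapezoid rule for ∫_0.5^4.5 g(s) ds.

Subinterval widths: 0.25, 0.5, 0.5, 2.75.
g(0.5) = -6, g(0.75) = -7, g(1.25) = -9, g(1.75) = -11, g(4.5) = -22.
On each subinterval the trapezoid contributes (Δs_i/2)·[g(s_{i-1}) + g(s_i)].
Sum = -56.

-56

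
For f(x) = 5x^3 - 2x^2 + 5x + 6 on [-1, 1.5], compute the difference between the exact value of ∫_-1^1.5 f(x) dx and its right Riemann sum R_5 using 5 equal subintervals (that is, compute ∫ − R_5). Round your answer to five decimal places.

-8.15104

Exact integral: ∫_-1^1.5 f(x) dx ≈ 20.2864583.
R_5 = 28.4375.
Error ≈ 20.2864583 − 28.4375 ≈ -8.15104.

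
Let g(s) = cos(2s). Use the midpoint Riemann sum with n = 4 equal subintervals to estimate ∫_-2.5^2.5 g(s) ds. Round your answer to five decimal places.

-1.26309

Δs = (2.5 − (-2.5))/4 = 1.25.
Midpoints: -1.875, -0.625, 0.625, 1.875.
g(-1.875) ≈ -0.82056, g(-0.625) ≈ 0.31532, g(0.625) ≈ 0.31532, g(1.875) ≈ -0.82056.
Sum = Δs · [g(-1.875) + g(-0.625) + g(0.625) + g(1.875)].
Sum ≈ -1.26309.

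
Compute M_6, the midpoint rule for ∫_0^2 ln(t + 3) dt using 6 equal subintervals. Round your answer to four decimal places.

2.7520

Δt = (2 − 0)/6 = 1/3.
Midpoints: 1/6, 0.5, 5/6, 7/6, 1.5, 11/6.
f(1/6) ≈ 1.1527, f(0.5) ≈ 1.2528, f(5/6) ≈ 1.3437, f(7/6) ≈ 1.4271, f(1.5) ≈ 1.5041, f(11/6) ≈ 1.5755.
Sum = Δt · [f(1/6) + f(0.5) + f(5/6) + ...].
Sum ≈ 2.7520.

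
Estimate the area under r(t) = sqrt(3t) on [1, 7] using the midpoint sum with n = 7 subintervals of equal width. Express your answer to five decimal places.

Δt = (7 − 1)/7 = 6/7.
Midpoints: 10/7, 16/7, 22/7, 4, 34/7, 40/7, 46/7.
r(10/7) ≈ 2.07020, r(16/7) ≈ 2.61861, r(22/7) ≈ 3.07060, r(4) ≈ 3.46410, r(34/7) ≈ 3.81725, r(40/7) ≈ 4.14039, r(46/7) ≈ 4.44008.
Sum = Δt · [r(10/7) + r(16/7) + r(22/7) + ...].
Sum ≈ 20.24677.

20.24677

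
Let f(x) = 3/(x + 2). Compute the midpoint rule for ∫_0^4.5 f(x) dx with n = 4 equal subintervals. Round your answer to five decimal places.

3.50205

Δx = (4.5 − 0)/4 = 1.125.
Midpoints: 0.5625, 1.6875, 2.8125, 3.9375.
f(0.5625) = 48/41, f(1.6875) = 48/59, f(2.8125) = 48/77, f(3.9375) = 48/95.
Sum = Δx · [f(0.5625) + f(1.6875) + f(2.8125) + f(3.9375)].
Sum ≈ 3.50205.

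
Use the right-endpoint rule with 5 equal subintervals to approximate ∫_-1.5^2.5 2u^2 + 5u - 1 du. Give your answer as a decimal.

30.72

Δu = (2.5 − (-1.5))/5 = 0.8.
Right endpoints: -0.7, 0.1, 0.9, 1.7, 2.5.
f(-0.7) = -3.52, f(0.1) = -0.48, f(0.9) = 5.12, f(1.7) = 13.28, f(2.5) = 24.
Sum = Δu · [f(-0.7) + f(0.1) + f(0.9) + f(1.7) + f(2.5)].
Sum = 30.72.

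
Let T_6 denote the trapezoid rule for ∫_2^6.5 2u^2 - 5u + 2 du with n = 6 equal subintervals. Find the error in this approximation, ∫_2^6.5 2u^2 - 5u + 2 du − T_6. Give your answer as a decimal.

-0.84375

Exact integral: ∫_2^6.5 f(u) du = 91.125.
T_6 = 91.96875.
Error = 91.125 − 91.96875 = -0.84375.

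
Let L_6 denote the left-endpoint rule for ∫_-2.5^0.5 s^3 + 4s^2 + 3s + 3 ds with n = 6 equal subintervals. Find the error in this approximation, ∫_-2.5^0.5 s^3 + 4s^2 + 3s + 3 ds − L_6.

Exact integral: ∫_-2.5^0.5 f(s) ds = 11.25.
L_6 = 11.1875.
Error = 11.25 − 11.1875 = 0.0625.

0.0625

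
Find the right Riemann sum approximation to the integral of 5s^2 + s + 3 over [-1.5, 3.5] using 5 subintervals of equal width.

128.75

Δs = (3.5 − (-1.5))/5 = 1.
Right endpoints: -0.5, 0.5, 1.5, 2.5, 3.5.
f(-0.5) = 3.75, f(0.5) = 4.75, f(1.5) = 15.75, f(2.5) = 36.75, f(3.5) = 67.75.
Sum = Δs · [f(-0.5) + f(0.5) + f(1.5) + f(2.5) + f(3.5)].
Sum = 128.75.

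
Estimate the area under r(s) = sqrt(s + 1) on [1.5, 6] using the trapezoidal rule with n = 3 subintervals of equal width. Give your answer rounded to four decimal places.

Δs = (6 − 1.5)/3 = 1.5.
r(1.5) ≈ 1.5811, r(3) ≈ 2.0000, r(4.5) ≈ 2.3452, r(6) ≈ 2.6458.
T_3 = (Δs/2)·[r(s_0) + 2r(s_1) + 2r(s_2) + r(s_3)].
Sum ≈ 9.6880.

9.6880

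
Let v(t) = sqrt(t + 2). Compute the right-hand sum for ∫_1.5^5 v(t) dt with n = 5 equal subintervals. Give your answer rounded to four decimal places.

8.2496

Δt = (5 − 1.5)/5 = 0.7.
Right endpoints: 2.2, 2.9, 3.6, 4.3, 5.
v(2.2) ≈ 2.0494, v(2.9) ≈ 2.2136, v(3.6) ≈ 2.3664, v(4.3) ≈ 2.5100, v(5) ≈ 2.6458.
Sum = Δt · [v(2.2) + v(2.9) + v(3.6) + v(4.3) + v(5)].
Sum ≈ 8.2496.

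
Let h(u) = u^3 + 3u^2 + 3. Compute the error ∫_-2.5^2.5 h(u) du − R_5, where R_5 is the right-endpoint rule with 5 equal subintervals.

Exact integral: ∫_-2.5^2.5 h(u) du = 46.25.
R_5 = 64.375.
Error = 46.25 − 64.375 = -18.125.

-18.125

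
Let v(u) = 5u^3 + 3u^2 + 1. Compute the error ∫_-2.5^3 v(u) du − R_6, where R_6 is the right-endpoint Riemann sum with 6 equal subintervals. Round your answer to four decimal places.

Exact integral: ∫_-2.5^3 v(u) du = 100.546875.
R_6 ≈ 207.209635.
Error ≈ 100.546875 − 207.209635 ≈ -106.6628.

-106.6628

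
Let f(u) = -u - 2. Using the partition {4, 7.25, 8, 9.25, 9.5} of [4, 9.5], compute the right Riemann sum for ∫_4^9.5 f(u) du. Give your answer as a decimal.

-54.5

Subinterval widths: 3.25, 0.75, 1.25, 0.25.
Right endpoints: 7.25, 8, 9.25, 9.5.
f(7.25) = -9.25, f(8) = -10, f(9.25) = -11.25, f(9.5) = -11.5.
Sum = Σ Δu_i · f(u_i).
Sum = -54.5.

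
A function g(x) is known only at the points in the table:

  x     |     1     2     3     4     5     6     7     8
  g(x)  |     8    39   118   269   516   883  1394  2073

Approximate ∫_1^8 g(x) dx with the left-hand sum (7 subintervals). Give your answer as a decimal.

3227

Δx = 1.
Sum = 1·[8 + 39 + 118 + 269 + 516 + 883 + 1394] = 3227.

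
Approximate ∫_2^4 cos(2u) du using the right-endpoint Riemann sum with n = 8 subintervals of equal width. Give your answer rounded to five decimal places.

Δu = (4 − 2)/8 = 0.25.
Right endpoints: 2.25, 2.5, 2.75, 3, 3.25, 3.5, 3.75, 4.
f(2.25) ≈ -0.21080, f(2.5) ≈ 0.28366, f(2.75) ≈ 0.70867, f(3) ≈ 0.96017, f(3.25) ≈ 0.97659, f(3.5) ≈ 0.75390, f(3.75) ≈ 0.34664, f(4) ≈ -0.14550.
Sum = Δu · [f(2.25) + f(2.5) + f(2.75) + ...].
Sum ≈ 0.91833.

0.91833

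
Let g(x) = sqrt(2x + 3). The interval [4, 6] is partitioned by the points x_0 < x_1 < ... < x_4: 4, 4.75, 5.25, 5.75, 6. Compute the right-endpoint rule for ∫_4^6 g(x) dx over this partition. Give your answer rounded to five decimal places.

7.36096

Subinterval widths: 0.75, 0.5, 0.5, 0.25.
Right endpoints: 4.75, 5.25, 5.75, 6.
g(4.75) ≈ 3.53553, g(5.25) ≈ 3.67423, g(5.75) ≈ 3.80789, g(6) ≈ 3.87298.
Sum = Σ Δx_i · g(x_i).
Sum ≈ 7.36096.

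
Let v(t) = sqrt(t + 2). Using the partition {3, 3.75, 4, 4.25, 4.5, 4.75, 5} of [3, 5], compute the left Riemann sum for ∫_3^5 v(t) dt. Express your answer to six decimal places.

Subinterval widths: 0.75, 0.25, 0.25, 0.25, 0.25, 0.25.
Left endpoints: 3, 3.75, 4, 4.25, 4.5, 4.75.
v(3) ≈ 2.236068, v(3.75) ≈ 2.397916, v(4) ≈ 2.449490, v(4.25) ≈ 2.500000, v(4.5) ≈ 2.549510, v(4.75) ≈ 2.598076.
Sum = Σ Δt_i · v(t_i).
Sum ≈ 4.800799.

4.800799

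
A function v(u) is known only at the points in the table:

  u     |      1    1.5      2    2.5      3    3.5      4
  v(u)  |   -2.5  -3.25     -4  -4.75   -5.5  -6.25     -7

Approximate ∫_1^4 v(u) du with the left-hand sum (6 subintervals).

Δu = 0.5.
Sum = 0.5·[(-2.5) + (-3.25) + (-4) + (-4.75) + (-5.5) + (-6.25)] = -13.125.

-13.125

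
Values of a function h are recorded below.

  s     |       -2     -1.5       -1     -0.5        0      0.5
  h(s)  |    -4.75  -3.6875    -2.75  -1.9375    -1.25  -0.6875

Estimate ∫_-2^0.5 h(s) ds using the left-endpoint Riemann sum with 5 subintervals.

-7.1875

Δs = 0.5.
Sum = 0.5·[(-4.75) + (-3.6875) + (-2.75) + (-1.9375) + (-1.25)] = -7.1875.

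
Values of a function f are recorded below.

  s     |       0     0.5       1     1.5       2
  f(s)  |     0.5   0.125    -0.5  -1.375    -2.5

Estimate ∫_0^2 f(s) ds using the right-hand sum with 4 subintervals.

Δs = 0.5.
Sum = 0.5·[0.125 + (-0.5) + (-1.375) + (-2.5)] = -2.125.

-2.125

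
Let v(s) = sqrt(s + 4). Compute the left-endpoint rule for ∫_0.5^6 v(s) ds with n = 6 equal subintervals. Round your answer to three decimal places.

14.235

Δs = (6 − 0.5)/6 = 11/12.
Left endpoints: 0.5, 17/12, 7/3, 3.25, 25/6, 61/12.
v(0.5) ≈ 2.121, v(17/12) ≈ 2.327, v(7/3) ≈ 2.517, v(3.25) ≈ 2.693, v(25/6) ≈ 2.858, v(61/12) ≈ 3.014.
Sum = Δs · [v(0.5) + v(17/12) + v(7/3) + ...].
Sum ≈ 14.235.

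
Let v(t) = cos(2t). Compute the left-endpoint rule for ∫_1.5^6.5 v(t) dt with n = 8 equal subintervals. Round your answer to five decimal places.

Δt = (6.5 − 1.5)/8 = 0.625.
Left endpoints: 1.5, 2.125, 2.75, 3.375, 4, 4.625, 5.25, 5.875.
v(1.5) ≈ -0.98999, v(2.125) ≈ -0.44609, v(2.75) ≈ 0.70867, v(3.375) ≈ 0.89301, v(4) ≈ -0.14550, v(4.625) ≈ -0.98477, v(5.25) ≈ -0.47554, v(5.875) ≈ 0.68487.
Sum = Δt · [v(1.5) + v(2.125) + v(2.75) + ...].
Sum ≈ -0.47208.

-0.47208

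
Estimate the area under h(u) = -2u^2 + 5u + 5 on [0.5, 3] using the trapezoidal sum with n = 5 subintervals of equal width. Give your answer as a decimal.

16.25

Δu = (3 − 0.5)/5 = 0.5.
h(0.5) = 7, h(1) = 8, h(1.5) = 8, h(2) = 7, h(2.5) = 5, h(3) = 2.
T_5 = (Δu/2)·[h(u_0) + 2h(u_1) + ... + 2h(u_{4}) + h(u_5)].
Sum = 16.25.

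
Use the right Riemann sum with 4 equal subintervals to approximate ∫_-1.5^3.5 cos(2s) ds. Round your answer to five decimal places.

Δs = (3.5 − (-1.5))/4 = 1.25.
Right endpoints: -0.25, 1, 2.25, 3.5.
f(-0.25) ≈ 0.87758, f(1) ≈ -0.41615, f(2.25) ≈ -0.21080, f(3.5) ≈ 0.75390.
Sum = Δs · [f(-0.25) + f(1) + f(2.25) + f(3.5)].
Sum ≈ 1.25568.

1.25568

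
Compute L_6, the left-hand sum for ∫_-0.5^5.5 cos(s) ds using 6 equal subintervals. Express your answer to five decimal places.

Δs = (5.5 − (-0.5))/6 = 1.
Left endpoints: -0.5, 0.5, 1.5, 2.5, 3.5, 4.5.
f(-0.5) ≈ 0.87758, f(0.5) ≈ 0.87758, f(1.5) ≈ 0.07074, f(2.5) ≈ -0.80114, f(3.5) ≈ -0.93646, f(4.5) ≈ -0.21080.
Sum = Δs · [f(-0.5) + f(0.5) + f(1.5) + ...].
Sum ≈ -0.12249.

-0.12249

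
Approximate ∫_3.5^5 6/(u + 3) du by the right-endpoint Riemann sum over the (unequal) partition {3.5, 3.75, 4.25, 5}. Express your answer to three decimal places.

1.199

Subinterval widths: 0.25, 0.5, 0.75.
Right endpoints: 3.75, 4.25, 5.
f(3.75) = 8/9, f(4.25) = 24/29, f(5) = 0.75.
Sum = Σ Δu_i · f(u_i).
Sum ≈ 1.199.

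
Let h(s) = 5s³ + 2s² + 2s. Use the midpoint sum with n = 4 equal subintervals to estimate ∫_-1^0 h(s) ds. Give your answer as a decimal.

-1.5546875

Δs = (0 − (-1))/4 = 0.25.
Midpoints: -0.875, -0.625, -0.375, -0.125.
h(-0.875) = -1827/512, h(-0.625) = -865/512, h(-0.375) = -375/512, h(-0.125) = -117/512.
Sum = Δs · [h(-0.875) + h(-0.625) + h(-0.375) + h(-0.125)].
Sum = -1.5546875.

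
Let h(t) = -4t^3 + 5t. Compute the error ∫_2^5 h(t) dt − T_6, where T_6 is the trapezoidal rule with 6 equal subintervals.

5.25

Exact integral: ∫_2^5 h(t) dt = -556.5.
T_6 = -561.75.
Error = -556.5 − (-561.75) = 5.25.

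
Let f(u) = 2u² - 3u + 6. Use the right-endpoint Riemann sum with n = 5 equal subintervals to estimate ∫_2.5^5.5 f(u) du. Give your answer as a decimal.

94.56

Δu = (5.5 − 2.5)/5 = 0.6.
Right endpoints: 3.1, 3.7, 4.3, 4.9, 5.5.
f(3.1) = 15.92, f(3.7) = 22.28, f(4.3) = 30.08, f(4.9) = 39.32, f(5.5) = 50.
Sum = Δu · [f(3.1) + f(3.7) + f(4.3) + f(4.9) + f(5.5)].
Sum = 94.56.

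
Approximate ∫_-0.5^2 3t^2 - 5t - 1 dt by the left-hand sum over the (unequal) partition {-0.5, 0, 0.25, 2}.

-2.734375

Subinterval widths: 0.5, 0.25, 1.75.
Left endpoints: -0.5, 0, 0.25.
f(-0.5) = 2.25, f(0) = -1, f(0.25) = -2.0625.
Sum = Σ Δt_i · f(t_i).
Sum = -2.734375.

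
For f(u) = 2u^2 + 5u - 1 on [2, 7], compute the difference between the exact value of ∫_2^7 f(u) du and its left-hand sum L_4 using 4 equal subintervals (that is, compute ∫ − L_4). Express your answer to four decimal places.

Exact integral: ∫_2^7 f(u) du ≈ 330.833333.
L_4 = 261.5625.
Error ≈ 330.833333 − 261.5625 ≈ 69.2708.

69.2708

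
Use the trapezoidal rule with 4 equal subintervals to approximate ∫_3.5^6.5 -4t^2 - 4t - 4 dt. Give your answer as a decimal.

Δt = (6.5 − 3.5)/4 = 0.75.
f(3.5) = -67, f(4.25) = -93.25, f(5) = -124, f(5.75) = -159.25, f(6.5) = -199.
T_4 = (Δt/2)·[f(t_0) + 2f(t_1) + 2f(t_2) + 2f(t_3) + f(t_4)].
Sum = -382.125.

-382.125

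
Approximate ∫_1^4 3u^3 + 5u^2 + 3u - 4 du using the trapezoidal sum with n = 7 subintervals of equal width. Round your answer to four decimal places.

309.2755

Δu = (4 − 1)/7 = 3/7.
f(1) = 7, f(10/7) = 6598/343, f(13/7) = 13045/343, f(16/7) = 22228/343, f(19/7) = 34633/343, f(22/7) = 50746/343, f(25/7) = 71053/343, f(4) = 280.
T_7 = (Δu/2)·[f(u_0) + 2f(u_1) + ... + 2f(u_{6}) + f(u_7)].
Sum ≈ 309.2755.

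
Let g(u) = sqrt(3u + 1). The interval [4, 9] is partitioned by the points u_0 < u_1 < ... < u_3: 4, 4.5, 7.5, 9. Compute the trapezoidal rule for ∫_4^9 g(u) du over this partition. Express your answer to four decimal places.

22.4411

Subinterval widths: 0.5, 3, 1.5.
g(4) ≈ 3.6056, g(4.5) ≈ 3.8079, g(7.5) ≈ 4.8477, g(9) ≈ 5.2915.
On each subinterval the trapezoid contributes (Δu_i/2)·[g(u_{i-1}) + g(u_i)].
Sum ≈ 22.4411.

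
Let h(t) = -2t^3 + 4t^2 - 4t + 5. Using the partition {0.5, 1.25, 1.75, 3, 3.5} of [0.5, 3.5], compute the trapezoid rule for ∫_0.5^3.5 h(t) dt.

Subinterval widths: 0.75, 0.5, 1.25, 0.5.
h(0.5) = 3.75, h(1.25) = 2.34375, h(1.75) = -0.46875, h(3) = -25, h(3.5) = -45.75.
On each subinterval the trapezoid contributes (Δt_i/2)·[h(t_{i-1}) + h(t_i)].
Sum = -30.8515625.

-30.8515625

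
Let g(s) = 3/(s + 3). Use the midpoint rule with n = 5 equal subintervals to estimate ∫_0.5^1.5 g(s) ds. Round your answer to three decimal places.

0.754

Δs = (1.5 − 0.5)/5 = 0.2.
Midpoints: 0.6, 0.8, 1, 1.2, 1.4.
g(0.6) = 5/6, g(0.8) = 15/19, g(1) = 0.75, g(1.2) = 5/7, g(1.4) = 15/22.
Sum = Δs · [g(0.6) + g(0.8) + g(1) + g(1.2) + g(1.4)].
Sum ≈ 0.754.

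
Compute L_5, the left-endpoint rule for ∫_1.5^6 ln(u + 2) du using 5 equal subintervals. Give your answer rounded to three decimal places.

7.368

Δu = (6 − 1.5)/5 = 0.9.
Left endpoints: 1.5, 2.4, 3.3, 4.2, 5.1.
f(1.5) ≈ 1.253, f(2.4) ≈ 1.482, f(3.3) ≈ 1.668, f(4.2) ≈ 1.825, f(5.1) ≈ 1.960.
Sum = Δu · [f(1.5) + f(2.4) + f(3.3) + f(4.2) + f(5.1)].
Sum ≈ 7.368.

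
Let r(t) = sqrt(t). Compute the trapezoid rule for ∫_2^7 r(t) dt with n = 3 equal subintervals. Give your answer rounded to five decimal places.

Δt = (7 − 2)/3 = 5/3.
r(2) ≈ 1.41421, r(11/3) ≈ 1.91485, r(16/3) ≈ 2.30940, r(7) ≈ 2.64575.
T_3 = (Δt/2)·[r(t_0) + 2r(t_1) + 2r(t_2) + r(t_3)].
Sum ≈ 10.42373.

10.42373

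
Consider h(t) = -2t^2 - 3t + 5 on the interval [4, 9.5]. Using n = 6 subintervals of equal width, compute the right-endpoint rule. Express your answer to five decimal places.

-689.95718

Δt = (9.5 − 4)/6 = 11/12.
Right endpoints: 59/12, 35/6, 6.75, 23/3, 103/12, 9.5.
h(59/12) = -4183/72, h(35/6) = -725/9, h(6.75) = -106.375, h(23/3) = -1220/9, h(103/12) = -12103/72, h(9.5) = -204.
Sum = Δt · [h(59/12) + h(35/6) + h(6.75) + ...].
Sum ≈ -689.95718.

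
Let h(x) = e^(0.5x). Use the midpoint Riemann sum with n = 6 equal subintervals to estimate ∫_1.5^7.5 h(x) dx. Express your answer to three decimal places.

Δx = (7.5 − 1.5)/6 = 1.
Midpoints: 2, 3, 4, 5, 6, 7.
h(2) ≈ 2.718, h(3) ≈ 4.482, h(4) ≈ 7.389, h(5) ≈ 12.182, h(6) ≈ 20.086, h(7) ≈ 33.115.
Sum = Δx · [h(2) + h(3) + h(4) + ...].
Sum ≈ 79.973.

79.973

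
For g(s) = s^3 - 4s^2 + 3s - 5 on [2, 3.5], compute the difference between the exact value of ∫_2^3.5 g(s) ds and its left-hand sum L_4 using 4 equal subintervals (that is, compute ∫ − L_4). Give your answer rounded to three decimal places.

1.046

Exact integral: ∫_2^3.5 g(s) ds = -8.109375.
L_4 ≈ -9.15527.
Error ≈ -8.109375 − (-9.15527) ≈ 1.046.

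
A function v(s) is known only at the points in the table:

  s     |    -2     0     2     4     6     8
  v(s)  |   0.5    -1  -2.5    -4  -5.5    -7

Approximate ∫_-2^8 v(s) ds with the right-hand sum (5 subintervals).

Δs = 2.
Sum = 2·[(-1) + (-2.5) + (-4) + (-5.5) + (-7)] = -40.

-40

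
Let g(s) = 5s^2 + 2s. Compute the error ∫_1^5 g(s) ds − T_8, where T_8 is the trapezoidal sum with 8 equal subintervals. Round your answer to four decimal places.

Exact integral: ∫_1^5 g(s) ds ≈ 230.666667.
T_8 = 231.5.
Error ≈ 230.666667 − 231.5 ≈ -0.8333.

-0.8333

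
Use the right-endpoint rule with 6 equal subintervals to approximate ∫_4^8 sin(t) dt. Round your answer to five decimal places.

0.09287

Δt = (8 − 4)/6 = 2/3.
Right endpoints: 14/3, 16/3, 6, 20/3, 22/3, 8.
f(14/3) ≈ -0.99895, f(16/3) ≈ -0.81333, f(6) ≈ -0.27942, f(20/3) ≈ 0.37415, f(22/3) ≈ 0.86750, f(8) ≈ 0.98936.
Sum = Δt · [f(14/3) + f(16/3) + f(6) + ...].
Sum ≈ 0.09287.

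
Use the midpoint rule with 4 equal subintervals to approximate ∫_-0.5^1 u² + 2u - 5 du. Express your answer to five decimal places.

-6.39258

Δu = (1 − (-0.5))/4 = 0.375.
Midpoints: -0.3125, 0.0625, 0.4375, 0.8125.
f(-0.3125) = -5.52734375, f(0.0625) = -4.87109375, f(0.4375) = -3.93359375, f(0.8125) = -2.71484375.
Sum = Δu · [f(-0.3125) + f(0.0625) + f(0.4375) + f(0.8125)].
Sum ≈ -6.39258.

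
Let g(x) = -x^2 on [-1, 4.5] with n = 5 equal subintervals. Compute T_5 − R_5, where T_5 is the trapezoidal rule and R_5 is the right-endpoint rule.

10.5875

T_5 = -31.8175.
R_5 = -42.405.
T_5 − R_5 = 10.5875.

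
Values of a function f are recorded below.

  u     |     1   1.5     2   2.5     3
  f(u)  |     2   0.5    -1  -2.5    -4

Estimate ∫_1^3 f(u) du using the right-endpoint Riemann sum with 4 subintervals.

-3.5

Δu = 0.5.
Sum = 0.5·[0.5 + (-1) + (-2.5) + (-4)] = -3.5.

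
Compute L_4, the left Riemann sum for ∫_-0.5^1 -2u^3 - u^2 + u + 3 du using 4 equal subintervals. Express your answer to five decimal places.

Δu = (1 − (-0.5))/4 = 0.375.
Left endpoints: -0.5, -0.125, 0.25, 0.625.
f(-0.5) = 2.5, f(-0.125) = 2.86328125, f(0.25) = 3.15625, f(0.625) = 2.74609375.
Sum = Δu · [f(-0.5) + f(-0.125) + f(0.25) + f(0.625)].
Sum ≈ 4.22461.

4.22461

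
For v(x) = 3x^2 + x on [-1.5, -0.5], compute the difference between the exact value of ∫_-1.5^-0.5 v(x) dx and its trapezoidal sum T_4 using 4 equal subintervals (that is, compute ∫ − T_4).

-0.03125

Exact integral: ∫_-1.5^-0.5 v(x) dx = 2.25.
T_4 = 2.28125.
Error = 2.25 − 2.28125 = -0.03125.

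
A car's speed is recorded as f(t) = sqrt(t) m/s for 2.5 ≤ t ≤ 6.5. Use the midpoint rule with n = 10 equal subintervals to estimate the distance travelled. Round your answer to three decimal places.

Δt = (6.5 − 2.5)/10 = 0.4.
Midpoints: 2.7, 3.1, 3.5, 3.9, 4.3, 4.7, 5.1, 5.5, 5.9, 6.3.
f(2.7) ≈ 1.643, f(3.1) ≈ 1.761, f(3.5) ≈ 1.871, f(3.9) ≈ 1.975, f(4.3) ≈ 2.074, f(4.7) ≈ 2.168, f(5.1) ≈ 2.258, f(5.5) ≈ 2.345, f(5.9) ≈ 2.429, f(6.3) ≈ 2.510.
Sum = Δt · [f(2.7) + f(3.1) + f(3.5) + ...].
Sum ≈ 8.413.

8.413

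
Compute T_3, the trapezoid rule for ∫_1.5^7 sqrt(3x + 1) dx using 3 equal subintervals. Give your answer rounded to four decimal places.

Δx = (7 − 1.5)/3 = 11/6.
f(1.5) ≈ 2.3452, f(10/3) ≈ 3.3166, f(31/6) ≈ 4.0620, f(7) ≈ 4.6904.
T_3 = (Δx/2)·[f(x_0) + 2f(x_1) + 2f(x_2) + f(x_3)].
Sum ≈ 19.9768.

19.9768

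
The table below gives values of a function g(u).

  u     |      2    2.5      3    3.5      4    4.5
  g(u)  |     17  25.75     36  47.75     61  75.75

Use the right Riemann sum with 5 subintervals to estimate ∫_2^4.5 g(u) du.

123.125

Δu = 0.5.
Sum = 0.5·[25.75 + 36 + 47.75 + 61 + 75.75] = 123.125.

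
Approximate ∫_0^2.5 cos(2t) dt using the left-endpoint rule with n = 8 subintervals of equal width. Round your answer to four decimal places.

Δt = (2.5 − 0)/8 = 0.3125.
Left endpoints: 0, 0.3125, 0.625, 0.9375, 1.25, 1.5625, 1.875, 2.1875.
f(0) ≈ 1.0000, f(0.3125) ≈ 0.8110, f(0.625) ≈ 0.3153, f(0.9375) ≈ -0.2995, f(1.25) ≈ -0.8011, f(1.5625) ≈ -0.9999, f(1.875) ≈ -0.8206, f(2.1875) ≈ -0.3310.
Sum = Δt · [f(0) + f(0.3125) + f(0.625) + ...].
Sum ≈ -0.3518.

-0.3518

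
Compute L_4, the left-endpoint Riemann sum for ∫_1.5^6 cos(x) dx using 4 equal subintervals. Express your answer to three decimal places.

Δx = (6 − 1.5)/4 = 1.125.
Left endpoints: 1.5, 2.625, 3.75, 4.875.
f(1.5) ≈ 0.071, f(2.625) ≈ -0.870, f(3.75) ≈ -0.821, f(4.875) ≈ 0.162.
Sum = Δx · [f(1.5) + f(2.625) + f(3.75) + f(4.875)].
Sum ≈ -1.640.

-1.640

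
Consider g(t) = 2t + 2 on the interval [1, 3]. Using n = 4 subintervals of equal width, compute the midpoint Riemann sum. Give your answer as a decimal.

Δt = (3 − 1)/4 = 0.5.
Midpoints: 1.25, 1.75, 2.25, 2.75.
g(1.25) = 4.5, g(1.75) = 5.5, g(2.25) = 6.5, g(2.75) = 7.5.
Sum = Δt · [g(1.25) + g(1.75) + g(2.25) + g(2.75)].
Sum = 12.

12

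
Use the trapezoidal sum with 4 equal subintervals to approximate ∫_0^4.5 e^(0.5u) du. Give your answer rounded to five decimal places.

17.42072

Δu = (4.5 − 0)/4 = 1.125.
f(0) ≈ 1.00000, f(1.125) ≈ 1.75505, f(2.25) ≈ 3.08022, f(3.375) ≈ 5.40595, f(4.5) ≈ 9.48774.
T_4 = (Δu/2)·[f(u_0) + 2f(u_1) + 2f(u_2) + 2f(u_3) + f(u_4)].
Sum ≈ 17.42072.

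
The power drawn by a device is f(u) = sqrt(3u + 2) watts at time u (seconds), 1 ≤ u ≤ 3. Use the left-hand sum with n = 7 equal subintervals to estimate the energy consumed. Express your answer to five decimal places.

5.46693

Δu = (3 − 1)/7 = 2/7.
Left endpoints: 1, 9/7, 11/7, 13/7, 15/7, 17/7, 19/7.
f(1) ≈ 2.23607, f(9/7) ≈ 2.42015, f(11/7) ≈ 2.59119, f(13/7) ≈ 2.75162, f(15/7) ≈ 2.90320, f(17/7) ≈ 3.04725, f(19/7) ≈ 3.18479.
Sum = Δu · [f(1) + f(9/7) + f(11/7) + ...].
Sum ≈ 5.46693.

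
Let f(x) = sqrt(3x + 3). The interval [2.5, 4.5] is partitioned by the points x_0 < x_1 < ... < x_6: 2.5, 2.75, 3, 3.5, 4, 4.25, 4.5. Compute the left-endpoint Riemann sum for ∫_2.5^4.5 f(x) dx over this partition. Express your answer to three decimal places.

Subinterval widths: 0.25, 0.25, 0.5, 0.5, 0.25, 0.25.
Left endpoints: 2.5, 2.75, 3, 3.5, 4, 4.25.
f(2.5) ≈ 3.240, f(2.75) ≈ 3.354, f(3) ≈ 3.464, f(3.5) ≈ 3.674, f(4) ≈ 3.873, f(4.25) ≈ 3.969.
Sum = Σ Δx_i · f(x_i).
Sum ≈ 7.178.

7.178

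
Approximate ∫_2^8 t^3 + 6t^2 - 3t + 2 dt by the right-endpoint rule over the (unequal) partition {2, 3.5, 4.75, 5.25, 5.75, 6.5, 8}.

2478.43359375

Subinterval widths: 1.5, 1.25, 0.5, 0.5, 0.75, 1.5.
Right endpoints: 3.5, 4.75, 5.25, 5.75, 6.5, 8.
f(3.5) = 107.875, f(4.75) = 230.296875, f(5.25) = 296.328125, f(5.75) = 373.234375, f(6.5) = 510.625, f(8) = 874.
Sum = Σ Δt_i · f(t_i).
Sum = 2478.43359375.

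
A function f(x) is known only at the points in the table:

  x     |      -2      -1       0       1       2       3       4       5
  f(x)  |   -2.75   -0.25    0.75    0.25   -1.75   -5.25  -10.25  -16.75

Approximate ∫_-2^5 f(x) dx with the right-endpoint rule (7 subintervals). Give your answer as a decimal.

-33.25

Δx = 1.
Sum = 1·[(-0.25) + 0.75 + 0.25 + (-1.75) + (-5.25) + (-10.25) + (-16.75)] = -33.25.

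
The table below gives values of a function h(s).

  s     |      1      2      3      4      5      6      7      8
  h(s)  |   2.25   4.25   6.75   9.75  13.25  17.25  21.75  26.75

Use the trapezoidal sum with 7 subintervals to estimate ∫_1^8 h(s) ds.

87.5

Δs = 1.
T_7 = (1/2)·[2.25 + 2·4.25 + 2·6.75 + 2·9.75 + 2·13.25 + 2·17.25 + 2·21.75 + 26.75] = 87.5.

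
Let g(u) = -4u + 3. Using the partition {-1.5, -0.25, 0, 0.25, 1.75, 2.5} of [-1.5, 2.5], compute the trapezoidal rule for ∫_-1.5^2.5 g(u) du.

4

Subinterval widths: 1.25, 0.25, 0.25, 1.5, 0.75.
g(-1.5) = 9, g(-0.25) = 4, g(0) = 3, g(0.25) = 2, g(1.75) = -4, g(2.5) = -7.
On each subinterval the trapezoid contributes (Δu_i/2)·[g(u_{i-1}) + g(u_i)].
Sum = 4.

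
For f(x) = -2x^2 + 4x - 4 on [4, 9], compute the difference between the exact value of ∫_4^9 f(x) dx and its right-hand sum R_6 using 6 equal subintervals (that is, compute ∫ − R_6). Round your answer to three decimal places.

Exact integral: ∫_4^9 f(x) dx ≈ -333.33333.
R_6 ≈ -380.32407.
Error ≈ -333.33333 − (-380.32407) ≈ 46.991.

46.991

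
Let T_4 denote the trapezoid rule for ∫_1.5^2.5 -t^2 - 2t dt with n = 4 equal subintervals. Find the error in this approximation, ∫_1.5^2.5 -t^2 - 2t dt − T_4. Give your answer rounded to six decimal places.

Exact integral: ∫_1.5^2.5 f(t) dt ≈ -8.08333333.
T_4 = -8.09375.
Error ≈ -8.08333333 − (-8.09375) ≈ 0.010417.

0.010417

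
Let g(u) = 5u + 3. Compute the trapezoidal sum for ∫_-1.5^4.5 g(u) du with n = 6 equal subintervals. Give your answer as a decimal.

63

Δu = (4.5 − (-1.5))/6 = 1.
g(-1.5) = -4.5, g(-0.5) = 0.5, g(0.5) = 5.5, g(1.5) = 10.5, g(2.5) = 15.5, g(3.5) = 20.5, g(4.5) = 25.5.
T_6 = (Δu/2)·[g(u_0) + 2g(u_1) + ... + 2g(u_{5}) + g(u_6)].
Sum = 63.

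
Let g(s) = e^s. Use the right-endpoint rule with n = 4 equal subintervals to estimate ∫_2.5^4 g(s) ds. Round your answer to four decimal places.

50.8645

Δs = (4 − 2.5)/4 = 0.375.
Right endpoints: 2.875, 3.25, 3.625, 4.
g(2.875) ≈ 17.7254, g(3.25) ≈ 25.7903, g(3.625) ≈ 37.5247, g(4) ≈ 54.5982.
Sum = Δs · [g(2.875) + g(3.25) + g(3.625) + g(4)].
Sum ≈ 50.8645.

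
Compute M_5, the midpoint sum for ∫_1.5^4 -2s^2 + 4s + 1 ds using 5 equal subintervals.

Δs = (4 − 1.5)/5 = 0.5.
Midpoints: 1.75, 2.25, 2.75, 3.25, 3.75.
f(1.75) = 1.875, f(2.25) = -0.125, f(2.75) = -3.125, f(3.25) = -7.125, f(3.75) = -12.125.
Sum = Δs · [f(1.75) + f(2.25) + f(2.75) + f(3.25) + f(3.75)].
Sum = -10.3125.

-10.3125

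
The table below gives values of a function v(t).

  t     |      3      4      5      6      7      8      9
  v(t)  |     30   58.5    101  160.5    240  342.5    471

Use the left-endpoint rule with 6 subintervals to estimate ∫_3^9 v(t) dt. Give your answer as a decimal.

Δt = 1.
Sum = 1·[30 + 58.5 + 101 + 160.5 + 240 + 342.5] = 932.5.

932.5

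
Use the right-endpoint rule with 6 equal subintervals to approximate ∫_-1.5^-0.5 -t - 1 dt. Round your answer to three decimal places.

-0.083

Δt = (-0.5 − (-1.5))/6 = 1/6.
Right endpoints: -4/3, -7/6, -1, -5/6, -2/3, -0.5.
f(-4/3) = 1/3, f(-7/6) = 1/6, f(-1) = 0, f(-5/6) = -1/6, f(-2/3) = -1/3, f(-0.5) = -0.5.
Sum = Δt · [f(-4/3) + f(-7/6) + f(-1) + ...].
Sum ≈ -0.083.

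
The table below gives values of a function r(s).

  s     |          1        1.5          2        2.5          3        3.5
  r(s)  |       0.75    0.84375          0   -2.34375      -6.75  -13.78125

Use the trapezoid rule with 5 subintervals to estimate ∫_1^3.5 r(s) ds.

Δs = 0.5.
T_5 = (0.5/2)·[0.75 + 2·0.84375 + 2·0 + 2·(-2.34375) + 2·(-6.75) + (-13.78125)] = -7.3828125.

-7.3828125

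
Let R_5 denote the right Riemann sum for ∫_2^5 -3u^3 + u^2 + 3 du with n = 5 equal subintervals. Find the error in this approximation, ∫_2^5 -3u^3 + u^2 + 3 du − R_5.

104.49

Exact integral: ∫_2^5 f(u) du = -408.75.
R_5 = -513.24.
Error = -408.75 − (-513.24) = 104.49.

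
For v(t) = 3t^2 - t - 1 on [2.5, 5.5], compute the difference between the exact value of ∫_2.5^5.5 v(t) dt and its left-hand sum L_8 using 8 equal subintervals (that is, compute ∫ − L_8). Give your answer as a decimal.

12.7265625

Exact integral: ∫_2.5^5.5 v(t) dt = 135.75.
L_8 = 123.0234375.
Error = 135.75 − 123.0234375 = 12.7265625.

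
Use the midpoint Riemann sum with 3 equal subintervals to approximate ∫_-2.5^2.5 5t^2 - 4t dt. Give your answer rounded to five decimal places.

46.29630

Δt = (2.5 − (-2.5))/3 = 5/3.
Midpoints: -5/3, 0, 5/3.
f(-5/3) = 185/9, f(0) = 0, f(5/3) = 65/9.
Sum = Δt · [f(-5/3) + f(0) + f(5/3)].
Sum ≈ 46.29630.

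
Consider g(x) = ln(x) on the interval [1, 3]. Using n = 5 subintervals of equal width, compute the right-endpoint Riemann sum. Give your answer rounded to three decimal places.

Δx = (3 − 1)/5 = 0.4.
Right endpoints: 1.4, 1.8, 2.2, 2.6, 3.
g(1.4) ≈ 0.336, g(1.8) ≈ 0.588, g(2.2) ≈ 0.788, g(2.6) ≈ 0.956, g(3) ≈ 1.099.
Sum = Δx · [g(1.4) + g(1.8) + g(2.2) + g(2.6) + g(3)].
Sum ≈ 1.507.

1.507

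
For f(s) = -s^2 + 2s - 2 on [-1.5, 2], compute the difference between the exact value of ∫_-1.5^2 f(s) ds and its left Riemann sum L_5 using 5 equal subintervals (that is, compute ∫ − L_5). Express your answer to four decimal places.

2.1233

Exact integral: ∫_-1.5^2 f(s) ds ≈ -9.041667.
L_5 = -11.165.
Error ≈ -9.041667 − (-11.165) ≈ 2.1233.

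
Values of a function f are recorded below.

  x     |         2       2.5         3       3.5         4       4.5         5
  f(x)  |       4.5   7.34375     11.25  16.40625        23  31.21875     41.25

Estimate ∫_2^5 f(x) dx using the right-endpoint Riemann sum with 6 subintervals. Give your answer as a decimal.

Δx = 0.5.
Sum = 0.5·[7.34375 + 11.25 + 16.40625 + 23 + 31.21875 + 41.25] = 65.234375.

65.234375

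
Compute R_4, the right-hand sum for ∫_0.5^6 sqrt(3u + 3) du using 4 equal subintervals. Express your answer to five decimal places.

20.89731

Δu = (6 − 0.5)/4 = 1.375.
Right endpoints: 1.875, 3.25, 4.625, 6.
f(1.875) ≈ 2.93684, f(3.25) ≈ 3.57071, f(4.625) ≈ 4.10792, f(6) ≈ 4.58258.
Sum = Δu · [f(1.875) + f(3.25) + f(4.625) + f(6)].
Sum ≈ 20.89731.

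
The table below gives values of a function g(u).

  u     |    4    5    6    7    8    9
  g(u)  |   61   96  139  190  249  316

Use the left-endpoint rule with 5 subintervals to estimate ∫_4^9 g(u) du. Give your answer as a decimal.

Δu = 1.
Sum = 1·[61 + 96 + 139 + 190 + 249] = 735.

735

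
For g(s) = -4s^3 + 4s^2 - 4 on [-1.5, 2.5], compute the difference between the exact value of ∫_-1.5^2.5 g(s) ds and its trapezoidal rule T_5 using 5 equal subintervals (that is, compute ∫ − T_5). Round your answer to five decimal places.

Exact integral: ∫_-1.5^2.5 g(s) ds ≈ -24.6666667.
T_5 = -25.52.
Error ≈ -24.6666667 − (-25.52) ≈ 0.85333.

0.85333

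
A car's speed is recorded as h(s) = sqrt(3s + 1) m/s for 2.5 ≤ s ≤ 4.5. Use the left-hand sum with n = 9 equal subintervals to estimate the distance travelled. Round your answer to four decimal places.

6.6632

Δs = (4.5 − 2.5)/9 = 2/9.
Left endpoints: 2.5, 49/18, 53/18, 19/6, 61/18, 65/18, 23/6, 73/18, 77/18.
h(2.5) ≈ 2.9155, h(49/18) ≈ 3.0277, h(53/18) ≈ 3.1358, h(19/6) ≈ 3.2404, h(61/18) ≈ 3.3417, h(65/18) ≈ 3.4400, h(23/6) ≈ 3.5355, h(73/18) ≈ 3.6286, h(77/18) ≈ 3.7193.
Sum = Δs · [h(2.5) + h(49/18) + h(53/18) + ...].
Sum ≈ 6.6632.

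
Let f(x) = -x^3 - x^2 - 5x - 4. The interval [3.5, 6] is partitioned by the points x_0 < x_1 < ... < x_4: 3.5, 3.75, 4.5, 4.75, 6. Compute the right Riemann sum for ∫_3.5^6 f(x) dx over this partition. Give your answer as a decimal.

-522.6640625

Subinterval widths: 0.25, 0.75, 0.25, 1.25.
Right endpoints: 3.75, 4.5, 4.75, 6.
f(3.75) = -89.546875, f(4.5) = -137.875, f(4.75) = -157.484375, f(6) = -286.
Sum = Σ Δx_i · f(x_i).
Sum = -522.6640625.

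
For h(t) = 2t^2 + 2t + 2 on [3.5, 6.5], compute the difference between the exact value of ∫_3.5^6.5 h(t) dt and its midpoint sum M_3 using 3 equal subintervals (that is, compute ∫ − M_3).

0.5

Exact integral: ∫_3.5^6.5 h(t) dt = 190.5.
M_3 = 190.
Error = 190.5 − 190 = 0.5.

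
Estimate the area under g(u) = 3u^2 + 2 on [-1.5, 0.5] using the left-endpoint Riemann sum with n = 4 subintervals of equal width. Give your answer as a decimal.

9.25

Δu = (0.5 − (-1.5))/4 = 0.5.
Left endpoints: -1.5, -1, -0.5, 0.
g(-1.5) = 8.75, g(-1) = 5, g(-0.5) = 2.75, g(0) = 2.
Sum = Δu · [g(-1.5) + g(-1) + g(-0.5) + g(0)].
Sum = 9.25.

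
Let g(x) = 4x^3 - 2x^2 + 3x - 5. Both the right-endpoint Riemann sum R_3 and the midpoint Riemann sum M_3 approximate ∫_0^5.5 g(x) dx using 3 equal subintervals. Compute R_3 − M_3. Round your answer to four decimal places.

712.9757

R_3 ≈ 1487.240741.
M_3 ≈ 774.265046.
R_3 − M_3 ≈ 712.9757.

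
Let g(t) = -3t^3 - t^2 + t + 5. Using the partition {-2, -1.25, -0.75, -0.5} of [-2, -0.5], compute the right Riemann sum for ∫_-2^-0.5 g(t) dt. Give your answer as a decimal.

Subinterval widths: 0.75, 0.5, 0.25.
Right endpoints: -1.25, -0.75, -0.5.
g(-1.25) = 8.046875, g(-0.75) = 4.953125, g(-0.5) = 4.625.
Sum = Σ Δt_i · g(t_i).
Sum = 9.66796875.

9.66796875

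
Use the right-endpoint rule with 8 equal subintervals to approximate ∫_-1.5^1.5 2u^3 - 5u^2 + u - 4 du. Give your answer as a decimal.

-20.5078125

Δu = (1.5 − (-1.5))/8 = 0.375.
Right endpoints: -1.125, -0.75, -0.375, 0, 0.375, 0.75, 1.125, 1.5.
f(-1.125) = -14.30078125, f(-0.75) = -8.40625, f(-0.375) = -5.18359375, f(0) = -4, f(0.375) = -4.22265625, f(0.75) = -5.21875, f(1.125) = -6.35546875, f(1.5) = -7.
Sum = Δu · [f(-1.125) + f(-0.75) + f(-0.375) + ...].
Sum = -20.5078125.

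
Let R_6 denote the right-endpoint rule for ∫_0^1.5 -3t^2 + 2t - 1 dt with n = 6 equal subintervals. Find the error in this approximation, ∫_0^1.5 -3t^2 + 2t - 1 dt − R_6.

Exact integral: ∫_0^1.5 f(t) dt = -2.625.
R_6 = -3.140625.
Error = -2.625 − (-3.140625) = 0.515625.

0.515625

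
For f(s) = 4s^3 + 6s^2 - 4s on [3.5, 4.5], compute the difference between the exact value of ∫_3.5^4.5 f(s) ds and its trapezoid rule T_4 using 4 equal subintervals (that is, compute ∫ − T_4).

Exact integral: ∫_3.5^4.5 f(s) ds = 340.5.
T_4 = 341.0625.
Error = 340.5 − 341.0625 = -0.5625.

-0.5625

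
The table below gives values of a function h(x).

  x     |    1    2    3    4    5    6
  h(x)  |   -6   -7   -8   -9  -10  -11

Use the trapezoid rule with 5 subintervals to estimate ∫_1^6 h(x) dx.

-42.5

Δx = 1.
T_5 = (1/2)·[(-6) + 2·(-7) + 2·(-8) + 2·(-9) + 2·(-10) + (-11)] = -42.5.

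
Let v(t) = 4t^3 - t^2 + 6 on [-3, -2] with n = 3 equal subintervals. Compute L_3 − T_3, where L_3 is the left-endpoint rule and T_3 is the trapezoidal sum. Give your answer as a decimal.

L_3 ≈ -79.40740741.
T_3 ≈ -65.90740741.
L_3 − T_3 = -13.5.

-13.5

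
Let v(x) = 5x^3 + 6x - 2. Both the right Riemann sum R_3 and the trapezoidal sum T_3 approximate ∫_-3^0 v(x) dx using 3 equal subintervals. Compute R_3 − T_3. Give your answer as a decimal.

76.5

R_3 = -69.
T_3 = -145.5.
R_3 − T_3 = 76.5.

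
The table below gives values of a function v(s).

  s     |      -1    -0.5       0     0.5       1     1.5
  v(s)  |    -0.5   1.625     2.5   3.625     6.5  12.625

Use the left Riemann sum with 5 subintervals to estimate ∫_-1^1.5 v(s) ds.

Δs = 0.5.
Sum = 0.5·[(-0.5) + 1.625 + 2.5 + 3.625 + 6.5] = 6.875.

6.875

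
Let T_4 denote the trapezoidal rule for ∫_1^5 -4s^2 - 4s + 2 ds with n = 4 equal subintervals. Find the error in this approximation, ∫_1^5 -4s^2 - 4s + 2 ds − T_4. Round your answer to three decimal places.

2.667

Exact integral: ∫_1^5 f(s) ds ≈ -205.33333.
T_4 = -208.
Error ≈ -205.33333 − (-208) ≈ 2.667.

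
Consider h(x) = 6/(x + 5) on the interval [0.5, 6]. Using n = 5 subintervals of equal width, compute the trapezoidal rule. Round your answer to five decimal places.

4.17381

Δx = (6 − 0.5)/5 = 1.1.
h(0.5) = 12/11, h(1.6) = 10/11, h(2.7) = 60/77, h(3.8) = 15/22, h(4.9) = 20/33, h(6) = 6/11.
T_5 = (Δx/2)·[h(x_0) + 2h(x_1) + ... + 2h(x_{4}) + h(x_5)].
Sum ≈ 4.17381.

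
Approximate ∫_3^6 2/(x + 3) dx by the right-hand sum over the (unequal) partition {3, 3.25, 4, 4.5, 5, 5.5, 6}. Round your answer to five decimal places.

0.78138

Subinterval widths: 0.25, 0.75, 0.5, 0.5, 0.5, 0.5.
Right endpoints: 3.25, 4, 4.5, 5, 5.5, 6.
f(3.25) = 0.32, f(4) = 2/7, f(4.5) = 4/15, f(5) = 0.25, f(5.5) = 4/17, f(6) = 2/9.
Sum = Σ Δx_i · f(x_i).
Sum ≈ 0.78138.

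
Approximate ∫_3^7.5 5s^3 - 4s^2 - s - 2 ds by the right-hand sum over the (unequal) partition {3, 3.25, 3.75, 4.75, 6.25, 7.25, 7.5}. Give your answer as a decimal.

Subinterval widths: 0.25, 0.5, 1, 1.5, 1, 0.25.
Right endpoints: 3.25, 3.75, 4.75, 6.25, 7.25, 7.5.
f(3.25) = 124.140625, f(3.75) = 201.671875, f(4.75) = 438.859375, f(6.25) = 1056.203125, f(7.25) = 1685.890625, f(7.5) = 1874.875.
Sum = Σ Δs_i · f(s_i).
Sum = 4309.64453125.

4309.64453125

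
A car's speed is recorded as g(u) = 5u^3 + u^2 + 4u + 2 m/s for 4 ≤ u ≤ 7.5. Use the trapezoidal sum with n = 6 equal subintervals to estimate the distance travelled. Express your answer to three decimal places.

Δu = (7.5 − 4)/6 = 7/12.
g(4) = 354, g(55/12) = 903311/1728, g(31/6) = 159617/216, g(5.75) = 1008.609375, g(19/3) = 36116/27, g(83/12) = 2992867/1728, g(7.5) = 2197.625.
T_6 = (Δu/2)·[g(u_0) + 2g(u_1) + ... + 2g(u_{5}) + g(u_6)].
Sum ≈ 3859.189.

3859.189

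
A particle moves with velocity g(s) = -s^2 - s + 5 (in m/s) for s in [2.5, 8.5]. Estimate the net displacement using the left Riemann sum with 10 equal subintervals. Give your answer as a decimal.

Δs = (8.5 − 2.5)/10 = 0.6.
Left endpoints: 2.5, 3.1, 3.7, 4.3, 4.9, 5.5, 6.1, 6.7, 7.3, 7.9.
g(2.5) = -3.75, g(3.1) = -7.71, g(3.7) = -12.39, g(4.3) = -17.79, g(4.9) = -23.91, g(5.5) = -30.75, g(6.1) = -38.31, g(6.7) = -46.59, g(7.3) = -55.59, g(7.9) = -65.31.
Sum = Δs · [g(2.5) + g(3.1) + g(3.7) + ...].
Sum = -181.26.

-181.26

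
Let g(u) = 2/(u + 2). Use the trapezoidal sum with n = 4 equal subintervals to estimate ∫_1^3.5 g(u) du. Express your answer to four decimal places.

Δu = (3.5 − 1)/4 = 0.625.
g(1) = 2/3, g(1.625) = 16/29, g(2.25) = 8/17, g(2.875) = 16/39, g(3.5) = 4/11.
T_4 = (Δu/2)·[g(u_0) + 2g(u_1) + 2g(u_2) + 2g(u_3) + g(u_4)].
Sum ≈ 1.2173.

1.2173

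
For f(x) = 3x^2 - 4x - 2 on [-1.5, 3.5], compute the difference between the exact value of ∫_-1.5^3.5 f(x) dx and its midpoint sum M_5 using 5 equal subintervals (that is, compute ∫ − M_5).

1.25

Exact integral: ∫_-1.5^3.5 f(x) dx = 16.25.
M_5 = 15.
Error = 16.25 − 15 = 1.25.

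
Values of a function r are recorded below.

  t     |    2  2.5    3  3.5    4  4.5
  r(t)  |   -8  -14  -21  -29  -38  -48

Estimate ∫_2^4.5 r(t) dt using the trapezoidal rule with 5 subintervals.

Δt = 0.5.
T_5 = (0.5/2)·[(-8) + 2·(-14) + 2·(-21) + 2·(-29) + 2·(-38) + (-48)] = -65.

-65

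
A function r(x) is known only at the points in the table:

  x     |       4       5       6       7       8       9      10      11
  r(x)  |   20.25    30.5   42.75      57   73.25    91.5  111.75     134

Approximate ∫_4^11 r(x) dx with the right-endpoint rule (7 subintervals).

540.75

Δx = 1.
Sum = 1·[30.5 + 42.75 + 57 + 73.25 + 91.5 + 111.75 + 134] = 540.75.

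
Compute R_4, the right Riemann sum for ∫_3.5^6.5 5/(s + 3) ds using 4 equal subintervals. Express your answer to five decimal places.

1.80930

Δs = (6.5 − 3.5)/4 = 0.75.
Right endpoints: 4.25, 5, 5.75, 6.5.
f(4.25) = 20/29, f(5) = 0.625, f(5.75) = 4/7, f(6.5) = 10/19.
Sum = Δs · [f(4.25) + f(5) + f(5.75) + f(6.5)].
Sum ≈ 1.80930.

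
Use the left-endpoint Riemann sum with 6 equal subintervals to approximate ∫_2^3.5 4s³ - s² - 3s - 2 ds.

91.71875

Δs = (3.5 − 2)/6 = 0.25.
Left endpoints: 2, 2.25, 2.5, 2.75, 3, 3.25.
f(2) = 20, f(2.25) = 31.75, f(2.5) = 46.75, f(2.75) = 65.375, f(3) = 88, f(3.25) = 115.
Sum = Δs · [f(2) + f(2.25) + f(2.5) + ...].
Sum = 91.71875.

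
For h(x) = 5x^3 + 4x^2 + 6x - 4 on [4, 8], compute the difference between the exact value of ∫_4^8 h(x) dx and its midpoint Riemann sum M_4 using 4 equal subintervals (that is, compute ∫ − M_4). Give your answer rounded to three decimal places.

Exact integral: ∫_4^8 h(x) dx ≈ 5525.33333.
M_4 = 5494.
Error ≈ 5525.33333 − 5494 ≈ 31.333.

31.333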